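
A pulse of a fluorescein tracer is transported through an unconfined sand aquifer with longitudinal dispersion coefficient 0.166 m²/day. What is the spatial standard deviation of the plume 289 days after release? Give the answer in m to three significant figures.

9.80 m

Dispersive spreading gives a Gaussian with σ² = 2Dt; advection only shifts the center.
σ = √(2 × 0.166 × 289) = 9.80 m.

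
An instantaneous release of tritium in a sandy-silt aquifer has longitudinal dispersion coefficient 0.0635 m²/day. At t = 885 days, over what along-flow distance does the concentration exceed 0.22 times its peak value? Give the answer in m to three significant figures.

36.9 m

The plume is Gaussian with σ = √(2Dt) = √(2 × 0.0635 × 885) = 10.60 m.
C/C_peak = exp(−Δx²/(2σ²)) = 0.22 ⇒ Δx = σ·√(−2 ln 0.22) = 10.60 × 1.740 = 18.44 m.
Width = 2Δx = 36.9 m.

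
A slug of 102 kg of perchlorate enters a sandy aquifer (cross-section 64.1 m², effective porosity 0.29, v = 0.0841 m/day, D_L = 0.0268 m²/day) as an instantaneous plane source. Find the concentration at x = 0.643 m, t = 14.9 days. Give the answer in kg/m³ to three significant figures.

1.94 kg/m³

For an instantaneous plane source, C(x,t) = M/(n_e·A·√(4πDt)) · exp(−(x−vt)²/(4Dt)), with n_e·A the pore (flow) area.
Plume center vt = 0.0841 × 14.9 = 1.25309 m, so the well at 0.643 m is 0.61009 m upgradient of the peak.
√(4πDt) = 2.240 m, giving peak height M/(n_e·A·√(4πDt)) = 102/(0.29 × 64.1 × 2.240) = 2.450 kg/m³.
(x−vt)²/(4Dt) = (-0.61009)²/(4 × 0.0268 × 14.9) = 0.2330; exp(−0.2330) = 0.7922.
C = 2.450 × 0.7922 = 1.94 kg/m³.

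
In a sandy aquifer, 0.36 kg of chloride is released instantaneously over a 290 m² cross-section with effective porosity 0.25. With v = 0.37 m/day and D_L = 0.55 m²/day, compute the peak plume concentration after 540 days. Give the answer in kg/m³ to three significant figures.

The peak of an instantaneous 1D plume sits at x = vt; there the Gaussian factor is 1 and C_max = M/(n_e·A·√(4πDt)), where n_e·A is the pore area the mass is dissolved in.
√(4πDt) = √(4π × 0.55 × 540) = 61.09 m, so C_max = 0.36/(0.25 × 290 × 61.09) = 8.13e-05 kg/m³.

8.13e-05 kg/m³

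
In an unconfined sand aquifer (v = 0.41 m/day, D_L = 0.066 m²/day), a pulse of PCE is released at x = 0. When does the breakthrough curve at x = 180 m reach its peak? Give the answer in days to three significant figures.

For the 1D instantaneous-source solution, setting ∂C/∂t = 0 at fixed x gives v²t² + 2Dt − x² = 0, so t = (√(D² + v²x²) − D)/v².
√(D² + v²x²) = √(0.066² + 0.41² × 180²) = 73.80; v² = 0.1681.
t = (73.80 − 0.066)/0.1681 = 439 days (vs. the pure-advection estimate x/v = 439 d).

439 days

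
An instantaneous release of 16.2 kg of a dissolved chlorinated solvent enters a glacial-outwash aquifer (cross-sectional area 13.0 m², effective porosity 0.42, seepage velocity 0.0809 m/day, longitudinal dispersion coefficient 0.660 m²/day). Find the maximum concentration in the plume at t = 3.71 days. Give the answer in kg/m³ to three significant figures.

0.535 kg/m³

The peak of an instantaneous 1D plume sits at x = vt; there the Gaussian factor is 1 and C_max = M/(n_e·A·√(4πDt)), where n_e·A is the pore area the mass is dissolved in.
√(4πDt) = √(4π × 0.660 × 3.71) = 5.547 m, so C_max = 16.2/(0.42 × 13.0 × 5.547) = 0.535 kg/m³.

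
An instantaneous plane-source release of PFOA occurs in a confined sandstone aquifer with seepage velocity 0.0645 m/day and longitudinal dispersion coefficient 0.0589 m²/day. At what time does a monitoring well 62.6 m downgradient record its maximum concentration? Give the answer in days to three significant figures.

For the 1D instantaneous-source solution, setting ∂C/∂t = 0 at fixed x gives v²t² + 2Dt − x² = 0, so t = (√(D² + v²x²) − D)/v².
√(D² + v²x²) = √(0.0589² + 0.0645² × 62.6²) = 4.038; v² = 0.00416025.
t = (4.038 − 0.0589)/0.00416025 = 956 days (vs. the pure-advection estimate x/v = 971 d).

956 days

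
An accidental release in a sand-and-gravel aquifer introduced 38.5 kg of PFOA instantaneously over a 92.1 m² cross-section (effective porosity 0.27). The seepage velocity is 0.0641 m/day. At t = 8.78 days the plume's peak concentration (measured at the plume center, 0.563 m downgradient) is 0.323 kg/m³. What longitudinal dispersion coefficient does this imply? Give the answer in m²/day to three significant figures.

At the plume center C_max = M/(n_e·A·√(4πDt)), so D = M²/(4πt·(n_e·A·C_max)²).
n_e·A·C_max = 0.27 × 92.1 × 0.323 = 8.032 kg/m.
D = 38.5²/(4π × 8.78 × 8.032²) = 0.208 m²/day.

0.208 m²/day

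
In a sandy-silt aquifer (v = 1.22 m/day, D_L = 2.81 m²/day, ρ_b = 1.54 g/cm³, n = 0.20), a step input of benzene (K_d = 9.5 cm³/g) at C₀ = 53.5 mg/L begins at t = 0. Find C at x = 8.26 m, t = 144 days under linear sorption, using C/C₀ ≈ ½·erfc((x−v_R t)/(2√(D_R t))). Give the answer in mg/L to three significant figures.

Retardation factor R = 1 + ρ_b·K_d/n = 1 + 1.54 × 9.5/0.20 = 74.15.
Sorption retards both mechanisms: v_R = v/R = 0.01645 m/day, D_R = D/R = 0.03790 m²/day.
v_R·t = 0.01645 × 144 = 2.3688 m; 2√(D_R t) = 4.672 m; argument = (8.26 − 2.3688)/4.672 = 1.261.
C = C₀ × ½·erfc(1.261) = 53.5 × 0.03727 = 1.99 mg/L.

1.99 mg/L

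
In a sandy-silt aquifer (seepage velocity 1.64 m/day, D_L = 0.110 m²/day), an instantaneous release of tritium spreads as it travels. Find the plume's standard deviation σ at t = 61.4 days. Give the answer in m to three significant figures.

Dispersive spreading gives a Gaussian with σ² = 2Dt; advection only shifts the center.
σ = √(2 × 0.110 × 61.4) = 3.68 m.

3.68 m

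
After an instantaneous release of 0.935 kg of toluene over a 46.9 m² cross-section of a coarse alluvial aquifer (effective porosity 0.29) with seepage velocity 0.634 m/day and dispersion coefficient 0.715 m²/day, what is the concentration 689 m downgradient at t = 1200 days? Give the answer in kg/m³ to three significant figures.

0.000147 kg/m³

For an instantaneous plane source, C(x,t) = M/(n_e·A·√(4πDt)) · exp(−(x−vt)²/(4Dt)), with n_e·A the pore (flow) area.
Plume center vt = 0.634 × 1200 = 760.8 m, so the well at 689 m is 71.8 m upgradient of the peak.
√(4πDt) = 103.8 m, giving peak height M/(n_e·A·√(4πDt)) = 0.935/(0.29 × 46.9 × 103.8) = 0.0006623 kg/m³.
(x−vt)²/(4Dt) = (-71.8)²/(4 × 0.715 × 1200) = 1.502; exp(−1.502) = 0.2227.
C = 0.0006623 × 0.2227 = 0.000147 kg/m³.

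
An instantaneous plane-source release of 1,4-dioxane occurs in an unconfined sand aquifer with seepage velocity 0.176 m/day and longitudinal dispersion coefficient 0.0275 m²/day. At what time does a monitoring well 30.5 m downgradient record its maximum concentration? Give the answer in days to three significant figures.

172 days

For the 1D instantaneous-source solution, setting ∂C/∂t = 0 at fixed x gives v²t² + 2Dt − x² = 0, so t = (√(D² + v²x²) − D)/v².
√(D² + v²x²) = √(0.0275² + 0.176² × 30.5²) = 5.368; v² = 0.030976.
t = (5.368 − 0.0275)/0.030976 = 172 days (vs. the pure-advection estimate x/v = 173 d).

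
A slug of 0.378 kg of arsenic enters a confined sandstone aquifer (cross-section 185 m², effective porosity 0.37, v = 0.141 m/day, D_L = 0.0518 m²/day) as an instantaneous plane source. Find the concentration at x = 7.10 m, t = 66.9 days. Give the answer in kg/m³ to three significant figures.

For an instantaneous plane source, C(x,t) = M/(n_e·A·√(4πDt)) · exp(−(x−vt)²/(4Dt)), with n_e·A the pore (flow) area.
Plume center vt = 0.141 × 66.9 = 9.4329 m, so the well at 7.10 m is 2.3329 m upgradient of the peak.
√(4πDt) = 6.599 m, giving peak height M/(n_e·A·√(4πDt)) = 0.378/(0.37 × 185 × 6.599) = 0.0008368 kg/m³.
(x−vt)²/(4Dt) = (-2.3329)²/(4 × 0.0518 × 66.9) = 0.3926; exp(−0.3926) = 0.6753.
C = 0.0008368 × 0.6753 = 0.000565 kg/m³.

0.000565 kg/m³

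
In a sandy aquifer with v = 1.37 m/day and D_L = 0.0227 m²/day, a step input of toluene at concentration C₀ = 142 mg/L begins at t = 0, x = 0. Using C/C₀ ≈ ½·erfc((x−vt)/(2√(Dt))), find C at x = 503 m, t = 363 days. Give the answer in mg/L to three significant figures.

For a continuous step input, C/C₀ ≈ ½·erfc((x−vt)/(2√(Dt))).
vt = 1.37 × 363 = 497.31 m and 2√(Dt) = 2√(0.0227 × 363) = 5.741 m.
Argument (x−vt)/(2√(Dt)) = (503 − 497.31)/5.741 = 0.9911; ½·erfc(0.9911) = 0.08051.
C = 142 × 0.08051 = 11.4 mg/L.

11.4 mg/L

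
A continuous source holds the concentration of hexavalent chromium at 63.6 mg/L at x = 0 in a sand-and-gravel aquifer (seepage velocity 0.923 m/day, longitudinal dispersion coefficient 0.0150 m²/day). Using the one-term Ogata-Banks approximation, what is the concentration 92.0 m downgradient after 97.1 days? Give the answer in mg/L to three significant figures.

5.21 mg/L

For a continuous step input, C/C₀ ≈ ½·erfc((x−vt)/(2√(Dt))).
vt = 0.923 × 97.1 = 89.6233 m and 2√(Dt) = 2√(0.0150 × 97.1) = 2.414 m.
Argument (x−vt)/(2√(Dt)) = (92.0 − 89.6233)/2.414 = 0.9845; ½·erfc(0.9845) = 0.08192.
C = 63.6 × 0.08192 = 5.21 mg/L.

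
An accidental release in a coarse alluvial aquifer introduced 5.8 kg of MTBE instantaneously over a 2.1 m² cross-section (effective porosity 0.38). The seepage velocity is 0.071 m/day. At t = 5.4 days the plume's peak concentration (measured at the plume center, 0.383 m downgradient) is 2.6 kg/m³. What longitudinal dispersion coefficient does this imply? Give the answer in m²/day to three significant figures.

At the plume center C_max = M/(n_e·A·√(4πDt)), so D = M²/(4πt·(n_e·A·C_max)²).
n_e·A·C_max = 0.38 × 2.1 × 2.6 = 2.075 kg/m.
D = 5.8²/(4π × 5.4 × 2.075²) = 0.115 m²/day.

0.115 m²/day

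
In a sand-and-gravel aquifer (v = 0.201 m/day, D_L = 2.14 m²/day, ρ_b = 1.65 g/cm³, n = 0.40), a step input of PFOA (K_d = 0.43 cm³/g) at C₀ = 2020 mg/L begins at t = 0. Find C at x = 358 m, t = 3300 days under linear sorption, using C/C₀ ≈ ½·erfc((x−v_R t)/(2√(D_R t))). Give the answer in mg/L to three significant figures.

Retardation factor R = 1 + ρ_b·K_d/n = 1 + 1.65 × 0.43/0.40 = 2.774.
Sorption retards both mechanisms: v_R = v/R = 0.07246 m/day, D_R = D/R = 0.7714 m²/day.
v_R·t = 0.07246 × 3300 = 239.118 m; 2√(D_R t) = 100.9 m; argument = (358 − 239.118)/100.9 = 1.178.
C = C₀ × ½·erfc(1.178) = 2020 × 0.04786 = 96.7 mg/L.

96.7 mg/L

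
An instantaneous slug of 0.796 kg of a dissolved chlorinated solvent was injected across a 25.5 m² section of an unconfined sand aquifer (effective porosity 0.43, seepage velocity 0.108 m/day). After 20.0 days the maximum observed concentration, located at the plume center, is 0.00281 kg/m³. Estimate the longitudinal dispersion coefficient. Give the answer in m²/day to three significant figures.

At the plume center C_max = M/(n_e·A·√(4πDt)), so D = M²/(4πt·(n_e·A·C_max)²).
n_e·A·C_max = 0.43 × 25.5 × 0.00281 = 0.03081 kg/m.
D = 0.796²/(4π × 20.0 × 0.03081²) = 2.66 m²/day.

2.66 m²/day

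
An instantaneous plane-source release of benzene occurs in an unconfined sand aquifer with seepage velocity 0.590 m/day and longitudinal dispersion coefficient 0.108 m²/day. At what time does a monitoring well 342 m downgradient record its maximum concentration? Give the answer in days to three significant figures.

For the 1D instantaneous-source solution, setting ∂C/∂t = 0 at fixed x gives v²t² + 2Dt − x² = 0, so t = (√(D² + v²x²) − D)/v².
√(D² + v²x²) = √(0.108² + 0.590² × 342²) = 201.8; v² = 0.3481.
t = (201.8 − 0.108)/0.3481 = 579 days (vs. the pure-advection estimate x/v = 580 d).

579 days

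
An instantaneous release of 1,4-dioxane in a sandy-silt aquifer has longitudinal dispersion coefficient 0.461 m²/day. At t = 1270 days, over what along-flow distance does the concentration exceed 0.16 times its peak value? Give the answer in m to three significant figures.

131 m

The plume is Gaussian with σ = √(2Dt) = √(2 × 0.461 × 1270) = 34.22 m.
C/C_peak = exp(−Δx²/(2σ²)) = 0.16 ⇒ Δx = σ·√(−2 ln 0.16) = 34.22 × 1.914 = 65.50 m.
Width = 2Δx = 131 m.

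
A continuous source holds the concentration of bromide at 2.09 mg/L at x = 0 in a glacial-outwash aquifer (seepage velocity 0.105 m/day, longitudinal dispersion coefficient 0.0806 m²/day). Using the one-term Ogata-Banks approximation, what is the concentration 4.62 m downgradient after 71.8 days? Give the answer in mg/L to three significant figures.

For a continuous step input, C/C₀ ≈ ½·erfc((x−vt)/(2√(Dt))).
vt = 0.105 × 71.8 = 7.539 m and 2√(Dt) = 2√(0.0806 × 71.8) = 4.811 m.
Argument (x−vt)/(2√(Dt)) = (4.62 − 7.539)/4.811 = -0.6067; ½·erfc(-0.6067) = 0.8046.
C = 2.09 × 0.8046 = 1.68 mg/L.

1.68 mg/L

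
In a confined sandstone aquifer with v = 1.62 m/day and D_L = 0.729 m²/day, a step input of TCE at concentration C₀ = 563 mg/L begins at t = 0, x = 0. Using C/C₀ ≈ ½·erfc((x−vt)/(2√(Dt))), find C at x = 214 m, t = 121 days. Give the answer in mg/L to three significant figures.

For a continuous step input, C/C₀ ≈ ½·erfc((x−vt)/(2√(Dt))).
vt = 1.62 × 121 = 196.02 m and 2√(Dt) = 2√(0.729 × 121) = 18.78 m.
Argument (x−vt)/(2√(Dt)) = (214 − 196.02)/18.78 = 0.9574; ½·erfc(0.9574) = 0.08787.
C = 563 × 0.08787 = 49.5 mg/L.

49.5 mg/L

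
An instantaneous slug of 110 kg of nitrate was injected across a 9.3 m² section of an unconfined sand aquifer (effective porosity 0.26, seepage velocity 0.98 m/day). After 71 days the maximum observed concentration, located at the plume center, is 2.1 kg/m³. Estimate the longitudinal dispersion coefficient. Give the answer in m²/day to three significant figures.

At the plume center C_max = M/(n_e·A·√(4πDt)), so D = M²/(4πt·(n_e·A·C_max)²).
n_e·A·C_max = 0.26 × 9.3 × 2.1 = 5.078 kg/m.
D = 110²/(4π × 71 × 5.078²) = 0.526 m²/day.

0.526 m²/day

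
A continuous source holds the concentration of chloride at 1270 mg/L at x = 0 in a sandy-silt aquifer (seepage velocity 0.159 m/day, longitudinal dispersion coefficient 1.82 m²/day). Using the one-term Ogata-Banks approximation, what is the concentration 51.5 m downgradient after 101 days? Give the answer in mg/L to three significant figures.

For a continuous step input, C/C₀ ≈ ½·erfc((x−vt)/(2√(Dt))).
vt = 0.159 × 101 = 16.059 m and 2√(Dt) = 2√(1.82 × 101) = 27.12 m.
Argument (x−vt)/(2√(Dt)) = (51.5 − 16.059)/27.12 = 1.307; ½·erfc(1.307) = 0.03227.
C = 1270 × 0.03227 = 41.0 mg/L.

41.0 mg/L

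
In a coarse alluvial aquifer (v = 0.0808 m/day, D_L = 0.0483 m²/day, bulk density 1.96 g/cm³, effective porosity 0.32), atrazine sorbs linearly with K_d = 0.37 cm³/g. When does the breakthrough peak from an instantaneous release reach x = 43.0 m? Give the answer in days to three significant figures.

Retardation factor R = 1 + ρ_b·K_d/n = 1 + 1.96 × 0.37/0.32 = 3.266.
Sorption retards both mechanisms: v_R = v/R = 0.02474 m/day, D_R = D/R = 0.01479 m²/day.
Peak time from v_R²t² + 2D_R t − x² = 0: t = (√(D_R² + v_R²x²) − D_R)/v_R².
√(D_R² + v_R²x²) = √(0.01479² + 0.02474² × 43.0²) = 1.064; v_R² = 0.0006121.
t = (1.064 − 0.01479)/0.0006121 = 1710 days.

1710 days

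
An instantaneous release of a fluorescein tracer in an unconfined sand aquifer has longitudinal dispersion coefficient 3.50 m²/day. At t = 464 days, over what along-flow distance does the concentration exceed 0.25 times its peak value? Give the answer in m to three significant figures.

The plume is Gaussian with σ = √(2Dt) = √(2 × 3.50 × 464) = 56.99 m.
C/C_peak = exp(−Δx²/(2σ²)) = 0.25 ⇒ Δx = σ·√(−2 ln 0.25) = 56.99 × 1.665 = 94.89 m.
Width = 2Δx = 190 m.

190 m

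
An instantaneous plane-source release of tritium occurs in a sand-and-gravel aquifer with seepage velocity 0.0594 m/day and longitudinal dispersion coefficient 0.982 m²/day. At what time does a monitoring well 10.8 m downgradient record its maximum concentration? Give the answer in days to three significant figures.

54.1 days

For the 1D instantaneous-source solution, setting ∂C/∂t = 0 at fixed x gives v²t² + 2Dt − x² = 0, so t = (√(D² + v²x²) − D)/v².
√(D² + v²x²) = √(0.982² + 0.0594² × 10.8²) = 1.173; v² = 0.00352836.
t = (1.173 − 0.982)/0.00352836 = 54.1 days (vs. the pure-advection estimate x/v = 182 d).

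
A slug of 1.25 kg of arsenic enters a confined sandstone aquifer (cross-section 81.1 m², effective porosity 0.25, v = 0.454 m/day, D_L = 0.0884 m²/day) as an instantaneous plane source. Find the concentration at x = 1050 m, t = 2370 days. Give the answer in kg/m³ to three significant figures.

0.000537 kg/m³

For an instantaneous plane source, C(x,t) = M/(n_e·A·√(4πDt)) · exp(−(x−vt)²/(4Dt)), with n_e·A the pore (flow) area.
Plume center vt = 0.454 × 2370 = 1075.98 m, so the well at 1050 m is 25.98 m upgradient of the peak.
√(4πDt) = 51.31 m, giving peak height M/(n_e·A·√(4πDt)) = 1.25/(0.25 × 81.1 × 51.31) = 0.001202 kg/m³.
(x−vt)²/(4Dt) = (-25.98)²/(4 × 0.0884 × 2370) = 0.8054; exp(−0.8054) = 0.4469.
C = 0.001202 × 0.4469 = 0.000537 kg/m³.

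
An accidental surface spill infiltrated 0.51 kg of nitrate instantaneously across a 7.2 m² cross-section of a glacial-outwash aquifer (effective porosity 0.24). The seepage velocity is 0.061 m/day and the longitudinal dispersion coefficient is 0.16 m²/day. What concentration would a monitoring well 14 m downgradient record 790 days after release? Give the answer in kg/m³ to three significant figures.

0.000734 kg/m³

For an instantaneous plane source, C(x,t) = M/(n_e·A·√(4πDt)) · exp(−(x−vt)²/(4Dt)), with n_e·A the pore (flow) area.
Plume center vt = 0.061 × 790 = 48.19 m, so the well at 14 m is 34.19 m upgradient of the peak.
√(4πDt) = 39.85 m, giving peak height M/(n_e·A·√(4πDt)) = 0.51/(0.24 × 7.2 × 39.85) = 0.007406 kg/m³.
(x−vt)²/(4Dt) = (-34.19)²/(4 × 0.16 × 790) = 2.312; exp(−2.312) = 0.09906.
C = 0.007406 × 0.09906 = 0.000734 kg/m³.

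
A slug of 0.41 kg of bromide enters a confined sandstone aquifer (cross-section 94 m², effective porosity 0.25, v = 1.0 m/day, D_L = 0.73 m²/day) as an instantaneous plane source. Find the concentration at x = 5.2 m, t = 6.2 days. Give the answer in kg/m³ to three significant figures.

0.00219 kg/m³

For an instantaneous plane source, C(x,t) = M/(n_e·A·√(4πDt)) · exp(−(x−vt)²/(4Dt)), with n_e·A the pore (flow) area.
Plume center vt = 1.0 × 6.2 = 6.2 m, so the well at 5.2 m is 1 m upgradient of the peak.
√(4πDt) = 7.542 m, giving peak height M/(n_e·A·√(4πDt)) = 0.41/(0.25 × 94 × 7.542) = 0.002313 kg/m³.
(x−vt)²/(4Dt) = (-1)²/(4 × 0.73 × 6.2) = 0.05524; exp(−0.05524) = 0.9463.
C = 0.002313 × 0.9463 = 0.00219 kg/m³.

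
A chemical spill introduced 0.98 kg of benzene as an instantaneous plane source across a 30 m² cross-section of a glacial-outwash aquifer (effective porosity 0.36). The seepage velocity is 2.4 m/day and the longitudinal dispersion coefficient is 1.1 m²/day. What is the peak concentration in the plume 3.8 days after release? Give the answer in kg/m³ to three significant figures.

The peak of an instantaneous 1D plume sits at x = vt; there the Gaussian factor is 1 and C_max = M/(n_e·A·√(4πDt)), where n_e·A is the pore area the mass is dissolved in.
√(4πDt) = √(4π × 1.1 × 3.8) = 7.248 m, so C_max = 0.98/(0.36 × 30 × 7.248) = 0.0125 kg/m³.

0.0125 kg/m³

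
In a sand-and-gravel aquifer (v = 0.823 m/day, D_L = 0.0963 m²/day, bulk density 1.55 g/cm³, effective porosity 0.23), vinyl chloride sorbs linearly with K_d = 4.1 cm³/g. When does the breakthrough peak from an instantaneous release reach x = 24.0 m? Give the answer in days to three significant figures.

831 days

Retardation factor R = 1 + ρ_b·K_d/n = 1 + 1.55 × 4.1/0.23 = 28.63.
Sorption retards both mechanisms: v_R = v/R = 0.02875 m/day, D_R = D/R = 0.003364 m²/day.
Peak time from v_R²t² + 2D_R t − x² = 0: t = (√(D_R² + v_R²x²) − D_R)/v_R².
√(D_R² + v_R²x²) = √(0.003364² + 0.02875² × 24.0²) = 0.6900; v_R² = 0.0008266.
t = (0.6900 − 0.003364)/0.0008266 = 831 days.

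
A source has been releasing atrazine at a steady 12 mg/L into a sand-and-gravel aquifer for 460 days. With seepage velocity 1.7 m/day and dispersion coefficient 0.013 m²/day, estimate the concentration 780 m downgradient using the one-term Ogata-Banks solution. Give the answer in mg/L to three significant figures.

8.62 mg/L

For a continuous step input, C/C₀ ≈ ½·erfc((x−vt)/(2√(Dt))).
vt = 1.7 × 460 = 782 m and 2√(Dt) = 2√(0.013 × 460) = 4.891 m.
Argument (x−vt)/(2√(Dt)) = (780 − 782)/4.891 = -0.4089; ½·erfc(-0.4089) = 0.7185.
C = 12 × 0.7185 = 8.62 mg/L.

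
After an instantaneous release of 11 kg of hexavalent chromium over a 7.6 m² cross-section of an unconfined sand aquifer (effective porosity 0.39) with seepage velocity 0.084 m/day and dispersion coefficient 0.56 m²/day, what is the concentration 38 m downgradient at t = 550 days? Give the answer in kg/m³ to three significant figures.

0.0565 kg/m³

For an instantaneous plane source, C(x,t) = M/(n_e·A·√(4πDt)) · exp(−(x−vt)²/(4Dt)), with n_e·A the pore (flow) area.
Plume center vt = 0.084 × 550 = 46.2 m, so the well at 38 m is 8.2 m upgradient of the peak.
√(4πDt) = 62.21 m, giving peak height M/(n_e·A·√(4πDt)) = 11/(0.39 × 7.6 × 62.21) = 0.05966 kg/m³.
(x−vt)²/(4Dt) = (-8.2)²/(4 × 0.56 × 550) = 0.05458; exp(−0.05458) = 0.9469.
C = 0.05966 × 0.9469 = 0.0565 kg/m³.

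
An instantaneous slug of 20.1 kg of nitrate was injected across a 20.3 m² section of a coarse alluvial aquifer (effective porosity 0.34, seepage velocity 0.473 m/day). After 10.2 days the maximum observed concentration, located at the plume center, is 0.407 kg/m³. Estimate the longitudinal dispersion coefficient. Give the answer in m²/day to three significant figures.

At the plume center C_max = M/(n_e·A·√(4πDt)), so D = M²/(4πt·(n_e·A·C_max)²).
n_e·A·C_max = 0.34 × 20.3 × 0.407 = 2.809 kg/m.
D = 20.1²/(4π × 10.2 × 2.809²) = 0.399 m²/day.

0.399 m²/day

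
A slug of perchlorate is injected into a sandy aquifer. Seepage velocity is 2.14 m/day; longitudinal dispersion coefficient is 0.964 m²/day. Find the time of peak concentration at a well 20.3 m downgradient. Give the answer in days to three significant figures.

For the 1D instantaneous-source solution, setting ∂C/∂t = 0 at fixed x gives v²t² + 2Dt − x² = 0, so t = (√(D² + v²x²) − D)/v².
√(D² + v²x²) = √(0.964² + 2.14² × 20.3²) = 43.45; v² = 4.5796.
t = (43.45 − 0.964)/4.5796 = 9.28 days (vs. the pure-advection estimate x/v = 9.49 d).

9.28 days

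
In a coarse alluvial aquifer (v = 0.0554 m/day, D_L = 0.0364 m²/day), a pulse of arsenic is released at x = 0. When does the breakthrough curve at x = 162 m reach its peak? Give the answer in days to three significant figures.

For the 1D instantaneous-source solution, setting ∂C/∂t = 0 at fixed x gives v²t² + 2Dt − x² = 0, so t = (√(D² + v²x²) − D)/v².
√(D² + v²x²) = √(0.0364² + 0.0554² × 162²) = 8.975; v² = 0.00306916.
t = (8.975 − 0.0364)/0.00306916 = 2910 days (vs. the pure-advection estimate x/v = 2920 d).

2910 days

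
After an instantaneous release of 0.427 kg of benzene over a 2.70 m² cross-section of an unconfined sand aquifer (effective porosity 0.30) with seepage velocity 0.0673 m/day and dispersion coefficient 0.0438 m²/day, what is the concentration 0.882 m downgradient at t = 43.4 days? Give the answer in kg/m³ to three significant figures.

For an instantaneous plane source, C(x,t) = M/(n_e·A·√(4πDt)) · exp(−(x−vt)²/(4Dt)), with n_e·A the pore (flow) area.
Plume center vt = 0.0673 × 43.4 = 2.92082 m, so the well at 0.882 m is 2.03882 m upgradient of the peak.
√(4πDt) = 4.888 m, giving peak height M/(n_e·A·√(4πDt)) = 0.427/(0.30 × 2.70 × 4.888) = 0.1078 kg/m³.
(x−vt)²/(4Dt) = (-2.03882)²/(4 × 0.0438 × 43.4) = 0.5467; exp(−0.5467) = 0.5789.
C = 0.1078 × 0.5789 = 0.0624 kg/m³.

0.0624 kg/m³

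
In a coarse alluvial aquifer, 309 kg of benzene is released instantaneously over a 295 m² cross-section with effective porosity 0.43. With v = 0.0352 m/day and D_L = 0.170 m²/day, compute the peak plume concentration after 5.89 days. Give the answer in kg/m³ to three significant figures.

The peak of an instantaneous 1D plume sits at x = vt; there the Gaussian factor is 1 and C_max = M/(n_e·A·√(4πDt)), where n_e·A is the pore area the mass is dissolved in.
√(4πDt) = √(4π × 0.170 × 5.89) = 3.547 m, so C_max = 309/(0.43 × 295 × 3.547) = 0.687 kg/m³.

0.687 kg/m³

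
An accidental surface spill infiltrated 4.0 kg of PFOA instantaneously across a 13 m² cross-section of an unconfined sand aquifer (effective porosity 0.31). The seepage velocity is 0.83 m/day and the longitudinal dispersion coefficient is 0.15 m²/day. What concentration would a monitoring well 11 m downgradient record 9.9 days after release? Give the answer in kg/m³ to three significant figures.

0.0624 kg/m³

For an instantaneous plane source, C(x,t) = M/(n_e·A·√(4πDt)) · exp(−(x−vt)²/(4Dt)), with n_e·A the pore (flow) area.
Plume center vt = 0.83 × 9.9 = 8.217 m, so the well at 11 m is 2.783 m downgradient of the peak.
√(4πDt) = 4.320 m, giving peak height M/(n_e·A·√(4πDt)) = 4.0/(0.31 × 13 × 4.320) = 0.2298 kg/m³.
(x−vt)²/(4Dt) = (2.783)²/(4 × 0.15 × 9.9) = 1.304; exp(−1.304) = 0.2714.
C = 0.2298 × 0.2714 = 0.0624 kg/m³.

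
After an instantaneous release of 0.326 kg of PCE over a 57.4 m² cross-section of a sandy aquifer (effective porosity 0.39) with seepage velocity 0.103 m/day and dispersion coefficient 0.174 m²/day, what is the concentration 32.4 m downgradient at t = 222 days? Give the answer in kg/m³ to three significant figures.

For an instantaneous plane source, C(x,t) = M/(n_e·A·√(4πDt)) · exp(−(x−vt)²/(4Dt)), with n_e·A the pore (flow) area.
Plume center vt = 0.103 × 222 = 22.866 m, so the well at 32.4 m is 9.534 m downgradient of the peak.
√(4πDt) = 22.03 m, giving peak height M/(n_e·A·√(4πDt)) = 0.326/(0.39 × 57.4 × 22.03) = 0.0006610 kg/m³.
(x−vt)²/(4Dt) = (9.534)²/(4 × 0.174 × 222) = 0.5883; exp(−0.5883) = 0.5553.
C = 0.0006610 × 0.5553 = 0.000367 kg/m³.

0.000367 kg/m³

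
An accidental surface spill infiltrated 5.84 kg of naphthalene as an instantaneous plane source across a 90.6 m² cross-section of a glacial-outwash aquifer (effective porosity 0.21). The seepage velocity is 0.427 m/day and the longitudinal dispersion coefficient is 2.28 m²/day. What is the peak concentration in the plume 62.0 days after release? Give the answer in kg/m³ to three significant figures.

The peak of an instantaneous 1D plume sits at x = vt; there the Gaussian factor is 1 and C_max = M/(n_e·A·√(4πDt)), where n_e·A is the pore area the mass is dissolved in.
√(4πDt) = √(4π × 2.28 × 62.0) = 42.15 m, so C_max = 5.84/(0.21 × 90.6 × 42.15) = 0.00728 kg/m³.

0.00728 kg/m³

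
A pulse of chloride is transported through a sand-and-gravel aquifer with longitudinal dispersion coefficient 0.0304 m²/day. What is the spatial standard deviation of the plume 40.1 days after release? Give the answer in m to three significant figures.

1.56 m

Dispersive spreading gives a Gaussian with σ² = 2Dt; advection only shifts the center.
σ = √(2 × 0.0304 × 40.1) = 1.56 m.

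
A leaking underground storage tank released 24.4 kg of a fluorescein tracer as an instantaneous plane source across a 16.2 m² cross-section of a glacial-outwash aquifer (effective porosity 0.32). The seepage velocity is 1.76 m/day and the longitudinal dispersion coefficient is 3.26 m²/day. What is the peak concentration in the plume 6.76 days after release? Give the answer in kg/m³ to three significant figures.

The peak of an instantaneous 1D plume sits at x = vt; there the Gaussian factor is 1 and C_max = M/(n_e·A·√(4πDt)), where n_e·A is the pore area the mass is dissolved in.
√(4πDt) = √(4π × 3.26 × 6.76) = 16.64 m, so C_max = 24.4/(0.32 × 16.2 × 16.64) = 0.283 kg/m³.

0.283 kg/m³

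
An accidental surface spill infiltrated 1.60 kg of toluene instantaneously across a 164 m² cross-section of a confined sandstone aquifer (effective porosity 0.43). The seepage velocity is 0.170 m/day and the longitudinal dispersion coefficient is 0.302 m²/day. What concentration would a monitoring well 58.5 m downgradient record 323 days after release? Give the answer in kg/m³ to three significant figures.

For an instantaneous plane source, C(x,t) = M/(n_e·A·√(4πDt)) · exp(−(x−vt)²/(4Dt)), with n_e·A the pore (flow) area.
Plume center vt = 0.170 × 323 = 54.91 m, so the well at 58.5 m is 3.59 m downgradient of the peak.
√(4πDt) = 35.01 m, giving peak height M/(n_e·A·√(4πDt)) = 1.60/(0.43 × 164 × 35.01) = 0.0006481 kg/m³.
(x−vt)²/(4Dt) = (3.59)²/(4 × 0.302 × 323) = 0.03303; exp(−0.03303) = 0.9675.
C = 0.0006481 × 0.9675 = 0.000627 kg/m³.

0.000627 kg/m³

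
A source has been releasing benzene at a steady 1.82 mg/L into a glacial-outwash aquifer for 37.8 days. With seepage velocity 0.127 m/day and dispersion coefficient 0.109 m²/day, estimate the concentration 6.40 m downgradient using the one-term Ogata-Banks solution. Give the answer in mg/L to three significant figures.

For a continuous step input, C/C₀ ≈ ½·erfc((x−vt)/(2√(Dt))).
vt = 0.127 × 37.8 = 4.8006 m and 2√(Dt) = 2√(0.109 × 37.8) = 4.060 m.
Argument (x−vt)/(2√(Dt)) = (6.40 − 4.8006)/4.060 = 0.3939; ½·erfc(0.3939) = 0.2887.
C = 1.82 × 0.2887 = 0.525 mg/L.

0.525 mg/L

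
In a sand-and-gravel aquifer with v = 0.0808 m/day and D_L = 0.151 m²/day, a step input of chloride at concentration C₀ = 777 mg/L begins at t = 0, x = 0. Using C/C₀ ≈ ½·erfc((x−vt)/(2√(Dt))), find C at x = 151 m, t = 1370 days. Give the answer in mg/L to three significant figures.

For a continuous step input, C/C₀ ≈ ½·erfc((x−vt)/(2√(Dt))).
vt = 0.0808 × 1370 = 110.696 m and 2√(Dt) = 2√(0.151 × 1370) = 28.77 m.
Argument (x−vt)/(2√(Dt)) = (151 − 110.696)/28.77 = 1.401; ½·erfc(1.401) = 0.02378.
C = 777 × 0.02378 = 18.5 mg/L.

18.5 mg/L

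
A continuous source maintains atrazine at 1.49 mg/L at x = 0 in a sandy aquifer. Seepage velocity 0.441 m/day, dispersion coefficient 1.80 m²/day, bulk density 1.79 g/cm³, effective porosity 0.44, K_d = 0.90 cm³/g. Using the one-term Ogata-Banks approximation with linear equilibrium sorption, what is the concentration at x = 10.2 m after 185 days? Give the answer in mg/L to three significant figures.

1.09 mg/L

Retardation factor R = 1 + ρ_b·K_d/n = 1 + 1.79 × 0.90/0.44 = 4.661.
Sorption retards both mechanisms: v_R = v/R = 0.09461 m/day, D_R = D/R = 0.3862 m²/day.
v_R·t = 0.09461 × 185 = 17.50285 m; 2√(D_R t) = 16.91 m; argument = (10.2 − 17.50285)/16.91 = -0.4319.
C = C₀ × ½·erfc(-0.4319) = 1.49 × 0.7293 = 1.09 mg/L.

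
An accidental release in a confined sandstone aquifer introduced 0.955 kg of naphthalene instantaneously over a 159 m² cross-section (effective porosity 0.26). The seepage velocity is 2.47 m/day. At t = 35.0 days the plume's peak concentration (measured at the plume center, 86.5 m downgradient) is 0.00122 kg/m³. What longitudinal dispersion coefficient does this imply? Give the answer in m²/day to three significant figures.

At the plume center C_max = M/(n_e·A·√(4πDt)), so D = M²/(4πt·(n_e·A·C_max)²).
n_e·A·C_max = 0.26 × 159 × 0.00122 = 0.05043 kg/m.
D = 0.955²/(4π × 35.0 × 0.05043²) = 0.815 m²/day.

0.815 m²/day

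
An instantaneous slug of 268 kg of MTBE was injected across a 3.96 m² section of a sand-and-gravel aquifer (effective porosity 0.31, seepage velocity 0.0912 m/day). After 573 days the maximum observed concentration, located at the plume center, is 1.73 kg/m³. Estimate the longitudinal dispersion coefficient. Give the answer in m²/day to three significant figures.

At the plume center C_max = M/(n_e·A·√(4πDt)), so D = M²/(4πt·(n_e·A·C_max)²).
n_e·A·C_max = 0.31 × 3.96 × 1.73 = 2.124 kg/m.
D = 268²/(4π × 573 × 2.124²) = 2.21 m²/day.

2.21 m²/day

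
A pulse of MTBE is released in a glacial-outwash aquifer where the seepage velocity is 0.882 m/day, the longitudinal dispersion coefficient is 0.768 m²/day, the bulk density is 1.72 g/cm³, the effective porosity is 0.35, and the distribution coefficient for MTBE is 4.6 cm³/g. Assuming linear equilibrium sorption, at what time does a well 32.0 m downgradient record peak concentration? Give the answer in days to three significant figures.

833 days

Retardation factor R = 1 + ρ_b·K_d/n = 1 + 1.72 × 4.6/0.35 = 23.61.
Sorption retards both mechanisms: v_R = v/R = 0.03736 m/day, D_R = D/R = 0.03253 m²/day.
Peak time from v_R²t² + 2D_R t − x² = 0: t = (√(D_R² + v_R²x²) − D_R)/v_R².
√(D_R² + v_R²x²) = √(0.03253² + 0.03736² × 32.0²) = 1.196; v_R² = 0.001396.
t = (1.196 − 0.03253)/0.001396 = 833 days.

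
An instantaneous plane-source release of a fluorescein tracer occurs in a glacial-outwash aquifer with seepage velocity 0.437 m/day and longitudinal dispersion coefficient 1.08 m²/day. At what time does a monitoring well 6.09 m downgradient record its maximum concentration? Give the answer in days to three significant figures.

For the 1D instantaneous-source solution, setting ∂C/∂t = 0 at fixed x gives v²t² + 2Dt − x² = 0, so t = (√(D² + v²x²) − D)/v².
√(D² + v²x²) = √(1.08² + 0.437² × 6.09²) = 2.872; v² = 0.190969.
t = (2.872 − 1.08)/0.190969 = 9.38 days (vs. the pure-advection estimate x/v = 13.9 d).

9.38 days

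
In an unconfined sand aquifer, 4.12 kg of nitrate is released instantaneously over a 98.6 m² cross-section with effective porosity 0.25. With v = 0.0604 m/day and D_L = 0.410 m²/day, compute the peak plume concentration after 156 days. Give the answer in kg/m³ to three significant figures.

0.00590 kg/m³

The peak of an instantaneous 1D plume sits at x = vt; there the Gaussian factor is 1 and C_max = M/(n_e·A·√(4πDt)), where n_e·A is the pore area the mass is dissolved in.
√(4πDt) = √(4π × 0.410 × 156) = 28.35 m, so C_max = 4.12/(0.25 × 98.6 × 28.35) = 0.00590 kg/m³.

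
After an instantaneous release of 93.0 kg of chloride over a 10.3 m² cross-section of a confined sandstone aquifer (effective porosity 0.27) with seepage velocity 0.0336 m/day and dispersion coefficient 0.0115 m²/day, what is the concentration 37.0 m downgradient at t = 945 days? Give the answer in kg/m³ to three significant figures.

For an instantaneous plane source, C(x,t) = M/(n_e·A·√(4πDt)) · exp(−(x−vt)²/(4Dt)), with n_e·A the pore (flow) area.
Plume center vt = 0.0336 × 945 = 31.752 m, so the well at 37.0 m is 5.248 m downgradient of the peak.
√(4πDt) = 11.69 m, giving peak height M/(n_e·A·√(4πDt)) = 93.0/(0.27 × 10.3 × 11.69) = 2.861 kg/m³.
(x−vt)²/(4Dt) = (5.248)²/(4 × 0.0115 × 945) = 0.6336; exp(−0.6336) = 0.5307.
C = 2.861 × 0.5307 = 1.52 kg/m³.

1.52 kg/m³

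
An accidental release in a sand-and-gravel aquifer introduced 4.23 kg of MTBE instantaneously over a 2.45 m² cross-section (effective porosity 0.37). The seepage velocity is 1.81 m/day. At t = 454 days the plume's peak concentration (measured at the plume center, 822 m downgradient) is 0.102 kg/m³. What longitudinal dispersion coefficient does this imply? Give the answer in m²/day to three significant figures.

At the plume center C_max = M/(n_e·A·√(4πDt)), so D = M²/(4πt·(n_e·A·C_max)²).
n_e·A·C_max = 0.37 × 2.45 × 0.102 = 0.09246 kg/m.
D = 4.23²/(4π × 454 × 0.09246²) = 0.367 m²/day.

0.367 m²/day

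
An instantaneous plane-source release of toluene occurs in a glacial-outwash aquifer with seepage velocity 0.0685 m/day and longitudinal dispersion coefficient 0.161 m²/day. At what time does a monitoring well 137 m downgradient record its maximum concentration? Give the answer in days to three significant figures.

1970 days

For the 1D instantaneous-source solution, setting ∂C/∂t = 0 at fixed x gives v²t² + 2Dt − x² = 0, so t = (√(D² + v²x²) − D)/v².
√(D² + v²x²) = √(0.161² + 0.0685² × 137²) = 9.386; v² = 0.00469225.
t = (9.386 − 0.161)/0.00469225 = 1970 days (vs. the pure-advection estimate x/v = 2000 d).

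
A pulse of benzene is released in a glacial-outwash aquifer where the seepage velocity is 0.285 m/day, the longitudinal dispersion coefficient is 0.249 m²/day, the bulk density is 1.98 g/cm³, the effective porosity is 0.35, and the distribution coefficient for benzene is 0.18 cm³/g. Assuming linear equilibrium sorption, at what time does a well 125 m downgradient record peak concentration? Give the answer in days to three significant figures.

Retardation factor R = 1 + ρ_b·K_d/n = 1 + 1.98 × 0.18/0.35 = 2.018.
Sorption retards both mechanisms: v_R = v/R = 0.1412 m/day, D_R = D/R = 0.1234 m²/day.
Peak time from v_R²t² + 2D_R t − x² = 0: t = (√(D_R² + v_R²x²) − D_R)/v_R².
√(D_R² + v_R²x²) = √(0.1234² + 0.1412² × 125²) = 17.65; v_R² = 0.01994.
t = (17.65 − 0.1234)/0.01994 = 879 days.

879 days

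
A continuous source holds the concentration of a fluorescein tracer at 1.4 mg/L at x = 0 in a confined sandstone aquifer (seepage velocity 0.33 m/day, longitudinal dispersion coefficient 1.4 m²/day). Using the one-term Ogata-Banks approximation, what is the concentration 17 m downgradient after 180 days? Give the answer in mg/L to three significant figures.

1.36 mg/L

For a continuous step input, C/C₀ ≈ ½·erfc((x−vt)/(2√(Dt))).
vt = 0.33 × 180 = 59.4 m and 2√(Dt) = 2√(1.4 × 180) = 31.75 m.
Argument (x−vt)/(2√(Dt)) = (17 − 59.4)/31.75 = -1.335; ½·erfc(-1.335) = 0.9705.
C = 1.4 × 0.9705 = 1.36 mg/L.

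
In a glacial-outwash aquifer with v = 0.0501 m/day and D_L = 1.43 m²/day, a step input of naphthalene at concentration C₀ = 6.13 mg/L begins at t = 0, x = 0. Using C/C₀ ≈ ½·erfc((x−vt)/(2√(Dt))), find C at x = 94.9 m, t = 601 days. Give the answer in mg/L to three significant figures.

0.362 mg/L

For a continuous step input, C/C₀ ≈ ½·erfc((x−vt)/(2√(Dt))).
vt = 0.0501 × 601 = 30.1101 m and 2√(Dt) = 2√(1.43 × 601) = 58.63 m.
Argument (x−vt)/(2√(Dt)) = (94.9 − 30.1101)/58.63 = 1.105; ½·erfc(1.105) = 0.05906.
C = 6.13 × 0.05906 = 0.362 mg/L.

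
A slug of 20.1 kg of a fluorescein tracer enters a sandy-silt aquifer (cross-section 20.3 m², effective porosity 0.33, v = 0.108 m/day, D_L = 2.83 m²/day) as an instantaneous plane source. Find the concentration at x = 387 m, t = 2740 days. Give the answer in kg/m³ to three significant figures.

For an instantaneous plane source, C(x,t) = M/(n_e·A·√(4πDt)) · exp(−(x−vt)²/(4Dt)), with n_e·A the pore (flow) area.
Plume center vt = 0.108 × 2740 = 295.92 m, so the well at 387 m is 91.08 m downgradient of the peak.
√(4πDt) = 312.2 m, giving peak height M/(n_e·A·√(4πDt)) = 20.1/(0.33 × 20.3 × 312.2) = 0.009611 kg/m³.
(x−vt)²/(4Dt) = (91.08)²/(4 × 2.83 × 2740) = 0.2675; exp(−0.2675) = 0.7653.
C = 0.009611 × 0.7653 = 0.00736 kg/m³.

0.00736 kg/m³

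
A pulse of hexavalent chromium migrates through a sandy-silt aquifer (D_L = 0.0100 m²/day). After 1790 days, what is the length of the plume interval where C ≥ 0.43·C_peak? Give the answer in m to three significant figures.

15.5 m

The plume is Gaussian with σ = √(2Dt) = √(2 × 0.0100 × 1790) = 5.983 m.
C/C_peak = exp(−Δx²/(2σ²)) = 0.43 ⇒ Δx = σ·√(−2 ln 0.43) = 5.983 × 1.299 = 7.772 m.
Width = 2Δx = 15.5 m.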